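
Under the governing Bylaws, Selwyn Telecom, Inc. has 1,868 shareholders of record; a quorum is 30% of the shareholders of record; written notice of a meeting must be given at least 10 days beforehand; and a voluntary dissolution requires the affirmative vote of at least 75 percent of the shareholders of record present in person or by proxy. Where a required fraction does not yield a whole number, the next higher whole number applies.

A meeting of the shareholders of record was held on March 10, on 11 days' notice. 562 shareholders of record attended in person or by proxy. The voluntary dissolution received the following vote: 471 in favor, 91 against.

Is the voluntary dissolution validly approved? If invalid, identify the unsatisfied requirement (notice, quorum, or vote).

Notice: 11 days given; 10 required. Satisfied.
Quorum: 30% of 1,868 = 560.40, rounded up to 561; 562 present. Satisfied.
Vote: requires three-fourths of those present (562); 3/4 of 562 = 421.50, rounded up to 422, so 422 needed; 471 in favor. Satisfied.

Valid — all requirements satisfied.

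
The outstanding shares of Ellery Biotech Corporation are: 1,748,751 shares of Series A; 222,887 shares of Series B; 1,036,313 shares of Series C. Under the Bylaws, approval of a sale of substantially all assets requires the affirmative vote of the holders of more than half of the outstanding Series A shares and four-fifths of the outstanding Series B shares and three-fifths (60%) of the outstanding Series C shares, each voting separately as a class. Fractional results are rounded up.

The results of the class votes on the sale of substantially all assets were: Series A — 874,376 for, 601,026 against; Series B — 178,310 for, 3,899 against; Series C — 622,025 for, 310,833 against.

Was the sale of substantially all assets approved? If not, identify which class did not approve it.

Series A: a majority of 1748751 is 874376; 874,376 required, 874,376 in favor — approved.
Series B: 4/5 of 222887 = 178309.60, rounded up to 178310; 178,310 required, 178,310 in favor — approved.
Series C: 3/5 of 1036313 = 621787.80, rounded up to 621788; 621,788 required, 622,025 in favor — approved.

Approved — every class gave the required vote.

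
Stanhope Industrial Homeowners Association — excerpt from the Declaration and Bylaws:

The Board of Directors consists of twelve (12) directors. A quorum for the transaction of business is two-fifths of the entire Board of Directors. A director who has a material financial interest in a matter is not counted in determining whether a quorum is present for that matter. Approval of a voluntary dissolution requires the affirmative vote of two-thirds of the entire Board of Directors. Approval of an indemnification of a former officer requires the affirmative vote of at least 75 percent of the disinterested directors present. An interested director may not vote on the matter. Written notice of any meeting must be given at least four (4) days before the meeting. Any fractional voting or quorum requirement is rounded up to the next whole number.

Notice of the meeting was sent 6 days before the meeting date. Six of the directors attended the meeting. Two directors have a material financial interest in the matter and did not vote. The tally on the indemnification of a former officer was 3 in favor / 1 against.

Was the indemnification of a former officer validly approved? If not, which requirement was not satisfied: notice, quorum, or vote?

Invalid — quorum requirement not satisfied.

Notice: 6 days given; 4 required (6 ≥ 4). Satisfied.
Quorum: 6 present, but the 2 interested directors do not count, leaving 4. Quorum is 5. Not satisfied.
Vote: the indemnification of a former officer requires three-fourths of the disinterested directors present (6 − 2 = 4). 3/4 of 4 = 3, so 3 affirmative votes are needed; 3 voted in favor. Satisfied. (Moot — without a quorum no business can be validly transacted.)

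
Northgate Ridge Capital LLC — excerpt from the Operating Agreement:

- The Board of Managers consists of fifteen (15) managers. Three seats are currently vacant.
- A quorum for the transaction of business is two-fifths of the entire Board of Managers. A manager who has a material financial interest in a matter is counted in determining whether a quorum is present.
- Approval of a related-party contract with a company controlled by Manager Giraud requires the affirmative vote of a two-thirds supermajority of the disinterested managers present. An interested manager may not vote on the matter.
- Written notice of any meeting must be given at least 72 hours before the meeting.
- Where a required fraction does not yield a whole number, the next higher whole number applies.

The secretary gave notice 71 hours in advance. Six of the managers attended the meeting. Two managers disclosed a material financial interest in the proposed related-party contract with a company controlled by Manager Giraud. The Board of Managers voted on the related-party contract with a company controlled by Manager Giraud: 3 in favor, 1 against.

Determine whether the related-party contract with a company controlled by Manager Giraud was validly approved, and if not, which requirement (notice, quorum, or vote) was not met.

Notice: 71 hours given; 72 required (71 < 72). Not satisfied.
Quorum: 6 present (interested managers count toward quorum); quorum is 6. Satisfied.
Vote: the related-party contract with a company controlled by Manager Giraud requires two-thirds of the disinterested managers present (6 − 2 = 4). 2/3 of 4 = 2.67, rounded up to 3, so 3 affirmative votes are needed; 3 voted in favor. Satisfied.

Invalid — notice requirement not satisfied.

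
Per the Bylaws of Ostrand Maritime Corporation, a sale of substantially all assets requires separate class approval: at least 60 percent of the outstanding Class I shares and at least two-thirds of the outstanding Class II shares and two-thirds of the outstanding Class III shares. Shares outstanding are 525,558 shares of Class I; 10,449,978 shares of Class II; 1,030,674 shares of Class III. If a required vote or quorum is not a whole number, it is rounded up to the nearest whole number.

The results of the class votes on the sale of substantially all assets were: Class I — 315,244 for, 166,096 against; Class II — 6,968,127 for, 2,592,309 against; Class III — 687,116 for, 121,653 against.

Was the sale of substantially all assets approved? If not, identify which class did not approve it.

Class I: 3/5 of 525558 = 315334.80, rounded up to 315335; 315,335 required, 315,244 in favor — not approved.
Class II: 2/3 of 10449978 = 6966652; 6,966,652 required, 6,968,127 in favor — approved.
Class III: 2/3 of 1030674 = 687116; 687,116 required, 687,116 in favor — approved.

Not approved — the Class I shares did not give the required vote.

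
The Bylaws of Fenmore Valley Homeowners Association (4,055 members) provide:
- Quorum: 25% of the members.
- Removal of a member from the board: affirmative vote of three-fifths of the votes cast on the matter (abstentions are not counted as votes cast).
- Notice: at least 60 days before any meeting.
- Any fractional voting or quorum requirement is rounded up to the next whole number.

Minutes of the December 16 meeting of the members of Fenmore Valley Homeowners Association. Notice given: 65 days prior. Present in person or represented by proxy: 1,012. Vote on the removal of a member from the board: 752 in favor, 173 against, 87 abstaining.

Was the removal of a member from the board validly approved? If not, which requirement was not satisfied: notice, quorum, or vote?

Invalid — quorum requirement not satisfied.

Notice: 65 days given; 60 required. Satisfied.
Quorum: 25% of 4,055 = 1,013.75, rounded up to 1,014; 1,012 present. Not satisfied.
Vote: requires three-fifths of the votes cast (1,012 − 87 abstaining = 925); 3/5 of 925 = 555, so 555 needed; 752 in favor. Satisfied.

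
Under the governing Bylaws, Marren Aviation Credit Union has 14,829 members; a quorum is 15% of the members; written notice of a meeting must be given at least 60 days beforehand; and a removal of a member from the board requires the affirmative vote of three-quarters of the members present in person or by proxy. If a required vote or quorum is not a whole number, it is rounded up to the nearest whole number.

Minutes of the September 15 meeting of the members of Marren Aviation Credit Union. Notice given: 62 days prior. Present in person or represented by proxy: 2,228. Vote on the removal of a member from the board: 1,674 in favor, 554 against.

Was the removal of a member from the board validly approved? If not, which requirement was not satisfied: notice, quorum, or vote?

Notice: 62 days given; 60 required. Satisfied.
Quorum: 15% of 14,829 = 2,224.35, rounded up to 2,225; 2,228 present. Satisfied.
Vote: requires three-fourths of those present (2,228); 3/4 of 2228 = 1671, so 1,671 needed; 1,674 in favor. Satisfied.

Valid — all requirements satisfied.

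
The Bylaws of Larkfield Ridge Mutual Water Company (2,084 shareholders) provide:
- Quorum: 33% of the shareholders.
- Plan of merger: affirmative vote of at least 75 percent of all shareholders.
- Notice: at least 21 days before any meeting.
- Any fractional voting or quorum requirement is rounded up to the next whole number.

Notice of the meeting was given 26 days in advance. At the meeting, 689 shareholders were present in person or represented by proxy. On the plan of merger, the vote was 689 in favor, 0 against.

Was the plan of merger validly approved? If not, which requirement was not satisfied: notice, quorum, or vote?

Notice: 26 days given; 21 required. Satisfied.
Quorum: 33% of 2,084 = 687.72, rounded up to 688; 689 present. Satisfied.
Vote: requires three-fourths of all shareholders (2,084); 3/4 of 2084 = 1563, so 1,563 needed; 689 in favor. Not satisfied.

Invalid — vote requirement not satisfied.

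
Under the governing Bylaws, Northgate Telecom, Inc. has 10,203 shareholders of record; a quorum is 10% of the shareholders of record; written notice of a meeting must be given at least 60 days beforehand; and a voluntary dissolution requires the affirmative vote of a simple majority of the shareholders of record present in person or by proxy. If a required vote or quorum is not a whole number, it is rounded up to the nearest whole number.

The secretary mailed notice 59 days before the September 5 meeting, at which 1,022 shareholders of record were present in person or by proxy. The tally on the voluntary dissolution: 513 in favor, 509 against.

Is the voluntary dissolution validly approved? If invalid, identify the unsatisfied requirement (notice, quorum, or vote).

Invalid — notice requirement not satisfied.

Notice: 59 days given; 60 required. Not satisfied.
Quorum: 10% of 10,203 = 1,020.30, rounded up to 1,021; 1,022 present. Satisfied.
Vote: requires a majority of those present (1,022); a majority of 1022 is 512, so 512 needed; 513 in favor. Satisfied.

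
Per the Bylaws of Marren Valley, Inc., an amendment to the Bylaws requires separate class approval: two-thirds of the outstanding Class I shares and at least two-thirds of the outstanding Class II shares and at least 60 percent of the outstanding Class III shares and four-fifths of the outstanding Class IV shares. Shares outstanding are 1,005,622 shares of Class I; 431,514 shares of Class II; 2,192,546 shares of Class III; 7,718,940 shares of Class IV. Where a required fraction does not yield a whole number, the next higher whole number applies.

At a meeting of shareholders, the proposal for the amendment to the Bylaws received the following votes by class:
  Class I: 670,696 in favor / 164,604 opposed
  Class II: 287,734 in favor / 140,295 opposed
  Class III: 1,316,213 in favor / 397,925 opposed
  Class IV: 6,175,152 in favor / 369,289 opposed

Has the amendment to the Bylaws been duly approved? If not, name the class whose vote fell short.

Class I: 2/3 of 1005622 = 670414.67, rounded up to 670415; 670,415 required, 670,696 in favor — approved.
Class II: 2/3 of 431514 = 287676; 287,676 required, 287,734 in favor — approved.
Class III: 3/5 of 2192546 = 1315527.60, rounded up to 1315528; 1,315,528 required, 1,316,213 in favor — approved.
Class IV: 4/5 of 7718940 = 6175152; 6,175,152 required, 6,175,152 in favor — approved.

Approved — every class gave the required vote.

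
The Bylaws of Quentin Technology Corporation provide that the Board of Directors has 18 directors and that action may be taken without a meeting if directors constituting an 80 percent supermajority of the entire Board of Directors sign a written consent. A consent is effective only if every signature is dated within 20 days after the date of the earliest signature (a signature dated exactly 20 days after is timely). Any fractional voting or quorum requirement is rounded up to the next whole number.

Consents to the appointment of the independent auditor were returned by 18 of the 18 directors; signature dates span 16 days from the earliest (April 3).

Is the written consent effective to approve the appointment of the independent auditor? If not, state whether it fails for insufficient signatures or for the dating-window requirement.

Signatures required: an 80 percent supermajority of 18 — 4/5 of 18 = 14.40, rounded up to 15, so 15 needed; 18 signed. Sufficient.
Dating window: the latest signature is 16 days after the earliest; the limit is 20 days. Within the window.

Effective — both the signature and dating-window requirements are satisfied.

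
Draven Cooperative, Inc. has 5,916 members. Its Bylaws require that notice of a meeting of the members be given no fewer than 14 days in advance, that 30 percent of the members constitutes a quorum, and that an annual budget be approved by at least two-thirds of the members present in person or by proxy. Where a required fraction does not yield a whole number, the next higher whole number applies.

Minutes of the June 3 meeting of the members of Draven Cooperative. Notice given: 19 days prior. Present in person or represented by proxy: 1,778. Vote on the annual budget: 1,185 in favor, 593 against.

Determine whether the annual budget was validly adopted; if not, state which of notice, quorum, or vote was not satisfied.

Invalid — vote requirement not satisfied.

Notice: 19 days given; 14 required. Satisfied.
Quorum: 30% of 5,916 = 1,774.80, rounded up to 1,775; 1,778 present. Satisfied.
Vote: requires two-thirds of those present (1,778); 2/3 of 1778 = 1185.33, rounded up to 1186, so 1,186 needed; 1,185 in favor. Not satisfied.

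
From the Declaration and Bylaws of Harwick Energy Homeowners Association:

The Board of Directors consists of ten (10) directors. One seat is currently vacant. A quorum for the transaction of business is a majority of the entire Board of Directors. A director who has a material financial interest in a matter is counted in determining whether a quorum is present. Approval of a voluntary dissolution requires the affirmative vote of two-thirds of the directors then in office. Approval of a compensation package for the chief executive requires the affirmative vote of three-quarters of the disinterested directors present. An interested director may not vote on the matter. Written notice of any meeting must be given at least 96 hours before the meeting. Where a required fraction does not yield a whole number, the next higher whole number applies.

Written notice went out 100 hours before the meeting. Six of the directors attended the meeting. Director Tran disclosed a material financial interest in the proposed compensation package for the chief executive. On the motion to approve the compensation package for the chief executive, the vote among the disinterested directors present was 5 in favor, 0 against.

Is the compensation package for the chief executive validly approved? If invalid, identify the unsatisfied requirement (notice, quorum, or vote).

Notice: 100 hours given; 96 required (100 ≥ 96). Satisfied.
Quorum: 6 present (interested directors count toward quorum); quorum is 6. Satisfied.
Vote: the compensation package for the chief executive requires three-fourths of the disinterested directors present (6 − 1 = 5). 3/4 of 5 = 3.75, rounded up to 4, so 4 affirmative votes are needed; 5 voted in favor. Satisfied.

Valid — all requirements satisfied.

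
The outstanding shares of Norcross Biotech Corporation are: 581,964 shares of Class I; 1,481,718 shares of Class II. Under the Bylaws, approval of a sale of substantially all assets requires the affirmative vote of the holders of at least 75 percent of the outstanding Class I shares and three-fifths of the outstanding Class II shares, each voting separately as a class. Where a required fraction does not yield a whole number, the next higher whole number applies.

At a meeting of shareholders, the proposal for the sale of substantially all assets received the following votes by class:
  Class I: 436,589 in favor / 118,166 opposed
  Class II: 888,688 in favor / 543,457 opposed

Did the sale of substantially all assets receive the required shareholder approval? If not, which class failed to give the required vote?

Not approved — the Class II shares did not give the required vote.

Class I: 3/4 of 581964 = 436473; 436,473 required, 436,589 in favor — approved.
Class II: 3/5 of 1481718 = 889030.80, rounded up to 889031; 889,031 required, 888,688 in favor — not approved.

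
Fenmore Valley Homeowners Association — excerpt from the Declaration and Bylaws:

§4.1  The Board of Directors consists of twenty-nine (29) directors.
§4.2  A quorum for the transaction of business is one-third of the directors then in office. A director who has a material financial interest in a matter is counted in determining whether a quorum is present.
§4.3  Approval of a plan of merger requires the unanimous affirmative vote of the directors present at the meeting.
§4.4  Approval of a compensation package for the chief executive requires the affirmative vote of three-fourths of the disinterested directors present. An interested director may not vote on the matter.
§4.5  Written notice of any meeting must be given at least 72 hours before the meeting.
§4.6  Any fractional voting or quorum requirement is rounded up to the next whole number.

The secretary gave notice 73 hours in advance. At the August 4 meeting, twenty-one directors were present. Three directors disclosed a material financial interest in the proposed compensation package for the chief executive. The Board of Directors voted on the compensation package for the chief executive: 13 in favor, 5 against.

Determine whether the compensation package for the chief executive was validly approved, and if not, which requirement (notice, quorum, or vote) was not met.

Notice: 73 hours given; 72 required (73 ≥ 72). Satisfied.
Quorum: 21 present (interested directors count toward quorum); quorum is 10. Satisfied.
Vote: the compensation package for the chief executive requires three-fourths of the disinterested directors present (21 − 3 = 18). 3/4 of 18 = 13.50, rounded up to 14, so 14 affirmative votes are needed; 13 voted in favor. Not satisfied.

Invalid — vote requirement not satisfied.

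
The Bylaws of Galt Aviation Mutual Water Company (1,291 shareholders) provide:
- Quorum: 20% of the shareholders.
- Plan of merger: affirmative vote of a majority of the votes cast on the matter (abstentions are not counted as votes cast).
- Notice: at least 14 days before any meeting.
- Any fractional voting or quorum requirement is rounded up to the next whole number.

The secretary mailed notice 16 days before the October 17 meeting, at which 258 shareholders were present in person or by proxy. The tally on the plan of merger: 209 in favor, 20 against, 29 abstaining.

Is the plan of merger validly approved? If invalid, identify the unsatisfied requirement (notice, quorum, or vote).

Notice: 16 days given; 14 required. Satisfied.
Quorum: 20% of 1,291 = 258.20, rounded up to 259; 258 present. Not satisfied.
Vote: requires a majority of the votes cast (258 − 29 abstaining = 229); a majority of 229 is 115, so 115 needed; 209 in favor. Satisfied.

Invalid — quorum requirement not satisfied.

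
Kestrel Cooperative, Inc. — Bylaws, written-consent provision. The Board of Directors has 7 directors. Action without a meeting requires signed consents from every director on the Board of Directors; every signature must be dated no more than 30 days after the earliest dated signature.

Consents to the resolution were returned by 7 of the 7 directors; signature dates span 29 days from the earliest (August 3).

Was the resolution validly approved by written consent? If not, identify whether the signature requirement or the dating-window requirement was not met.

Effective — both the signature and dating-window requirements are satisfied.

Signatures required: every one of 7 — unanimous means all 7, so 7 needed; 7 signed. Sufficient.
Dating window: the latest signature is 29 days after the earliest; the limit is 30 days. Within the window.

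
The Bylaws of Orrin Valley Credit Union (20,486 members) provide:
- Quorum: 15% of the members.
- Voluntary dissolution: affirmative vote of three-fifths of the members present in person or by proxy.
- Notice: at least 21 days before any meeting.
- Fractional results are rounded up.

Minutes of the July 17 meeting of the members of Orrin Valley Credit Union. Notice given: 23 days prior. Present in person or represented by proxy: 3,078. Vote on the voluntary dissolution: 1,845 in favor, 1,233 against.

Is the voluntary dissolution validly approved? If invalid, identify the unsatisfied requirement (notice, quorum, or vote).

Invalid — vote requirement not satisfied.

Notice: 23 days given; 21 required. Satisfied.
Quorum: 15% of 20,486 = 3,072.90, rounded up to 3,073; 3,078 present. Satisfied.
Vote: requires three-fifths of those present (3,078); 3/5 of 3078 = 1846.80, rounded up to 1847, so 1,847 needed; 1,845 in favor. Not satisfied.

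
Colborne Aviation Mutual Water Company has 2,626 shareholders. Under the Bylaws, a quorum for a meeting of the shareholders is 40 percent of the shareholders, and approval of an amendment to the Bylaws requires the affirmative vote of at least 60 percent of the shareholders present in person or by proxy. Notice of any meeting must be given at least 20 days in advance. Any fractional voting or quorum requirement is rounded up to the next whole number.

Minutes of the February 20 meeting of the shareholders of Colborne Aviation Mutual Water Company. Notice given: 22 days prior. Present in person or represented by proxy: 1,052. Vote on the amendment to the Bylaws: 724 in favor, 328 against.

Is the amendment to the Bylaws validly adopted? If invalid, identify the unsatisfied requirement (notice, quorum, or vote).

Valid — all requirements satisfied.

Notice: 22 days given; 20 required. Satisfied.
Quorum: 40% of 2,626 = 1,050.40, rounded up to 1,051; 1,052 present. Satisfied.
Vote: requires three-fifths of those present (1,052); 3/5 of 1052 = 631.20, rounded up to 632, so 632 needed; 724 in favor. Satisfied.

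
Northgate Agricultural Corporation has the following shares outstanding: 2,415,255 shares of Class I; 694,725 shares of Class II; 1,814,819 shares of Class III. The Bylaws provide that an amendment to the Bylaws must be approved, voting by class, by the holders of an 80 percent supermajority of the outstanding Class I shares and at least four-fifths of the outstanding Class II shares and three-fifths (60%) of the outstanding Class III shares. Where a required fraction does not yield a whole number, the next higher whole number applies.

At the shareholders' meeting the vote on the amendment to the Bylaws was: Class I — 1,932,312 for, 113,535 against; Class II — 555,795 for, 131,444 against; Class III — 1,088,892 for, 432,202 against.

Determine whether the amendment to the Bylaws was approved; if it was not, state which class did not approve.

Class I: 4/5 of 2415255 = 1932204; 1,932,204 required, 1,932,312 in favor — approved.
Class II: 4/5 of 694725 = 555780; 555,780 required, 555,795 in favor — approved.
Class III: 3/5 of 1814819 = 1088891.40, rounded up to 1088892; 1,088,892 required, 1,088,892 in favor — approved.

Approved — every class gave the required vote.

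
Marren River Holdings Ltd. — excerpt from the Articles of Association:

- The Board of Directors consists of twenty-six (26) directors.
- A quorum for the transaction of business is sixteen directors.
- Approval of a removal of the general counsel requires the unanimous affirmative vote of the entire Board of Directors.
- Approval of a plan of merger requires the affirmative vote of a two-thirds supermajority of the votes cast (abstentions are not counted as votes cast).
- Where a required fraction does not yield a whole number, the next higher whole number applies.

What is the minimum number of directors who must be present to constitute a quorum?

The quorum is fixed at 16.

16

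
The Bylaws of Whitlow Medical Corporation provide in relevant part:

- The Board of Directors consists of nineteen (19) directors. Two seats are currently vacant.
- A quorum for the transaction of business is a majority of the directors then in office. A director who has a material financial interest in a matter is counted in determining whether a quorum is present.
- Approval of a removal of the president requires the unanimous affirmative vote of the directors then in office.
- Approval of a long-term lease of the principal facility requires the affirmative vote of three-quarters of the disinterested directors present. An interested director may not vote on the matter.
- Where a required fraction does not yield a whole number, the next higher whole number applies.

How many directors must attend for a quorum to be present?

A majority of 17 is 9.

9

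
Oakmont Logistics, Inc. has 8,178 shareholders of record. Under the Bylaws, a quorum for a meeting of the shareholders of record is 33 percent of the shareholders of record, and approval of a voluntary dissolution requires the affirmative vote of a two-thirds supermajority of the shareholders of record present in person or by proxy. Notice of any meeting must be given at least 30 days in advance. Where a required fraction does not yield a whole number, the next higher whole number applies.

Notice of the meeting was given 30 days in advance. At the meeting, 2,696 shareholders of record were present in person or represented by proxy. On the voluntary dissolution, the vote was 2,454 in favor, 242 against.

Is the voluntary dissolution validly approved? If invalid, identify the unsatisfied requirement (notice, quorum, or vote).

Notice: 30 days given; 30 required. Satisfied.
Quorum: 33% of 8,178 = 2,698.74, rounded up to 2,699; 2,696 present. Not satisfied.
Vote: requires two-thirds of those present (2,696); 2/3 of 2696 = 1797.33, rounded up to 1798, so 1,798 needed; 2,454 in favor. Satisfied.

Invalid — quorum requirement not satisfied.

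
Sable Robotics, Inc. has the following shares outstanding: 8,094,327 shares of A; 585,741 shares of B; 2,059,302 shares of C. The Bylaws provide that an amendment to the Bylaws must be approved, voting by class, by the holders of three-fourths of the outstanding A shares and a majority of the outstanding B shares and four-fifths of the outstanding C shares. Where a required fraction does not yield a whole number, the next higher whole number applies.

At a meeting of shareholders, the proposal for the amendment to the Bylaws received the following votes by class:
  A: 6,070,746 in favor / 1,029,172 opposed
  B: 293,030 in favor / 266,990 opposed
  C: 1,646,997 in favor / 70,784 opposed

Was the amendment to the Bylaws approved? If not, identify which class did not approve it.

A: 3/4 of 8094327 = 6070745.25, rounded up to 6070746; 6,070,746 required, 6,070,746 in favor — approved.
B: a majority of 585741 is 292871; 292,871 required, 293,030 in favor — approved.
C: 4/5 of 2059302 = 1647441.60, rounded up to 1647442; 1,647,442 required, 1,646,997 in favor — not approved.

Not approved — the C shares did not give the required vote.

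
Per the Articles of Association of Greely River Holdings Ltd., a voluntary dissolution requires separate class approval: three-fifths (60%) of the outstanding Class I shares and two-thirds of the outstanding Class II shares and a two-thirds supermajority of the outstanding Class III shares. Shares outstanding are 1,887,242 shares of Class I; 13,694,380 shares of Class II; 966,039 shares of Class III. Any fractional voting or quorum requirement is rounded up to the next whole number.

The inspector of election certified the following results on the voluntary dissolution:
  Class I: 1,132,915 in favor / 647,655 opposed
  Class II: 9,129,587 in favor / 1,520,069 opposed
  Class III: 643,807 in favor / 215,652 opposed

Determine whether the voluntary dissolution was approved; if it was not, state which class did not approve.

Class I: 3/5 of 1887242 = 1132345.20, rounded up to 1132346; 1,132,346 required, 1,132,915 in favor — approved.
Class II: 2/3 of 13694380 = 9129586.67, rounded up to 9129587; 9,129,587 required, 9,129,587 in favor — approved.
Class III: 2/3 of 966039 = 644026; 644,026 required, 643,807 in favor — not approved.

Not approved — the Class III shares did not give the required vote.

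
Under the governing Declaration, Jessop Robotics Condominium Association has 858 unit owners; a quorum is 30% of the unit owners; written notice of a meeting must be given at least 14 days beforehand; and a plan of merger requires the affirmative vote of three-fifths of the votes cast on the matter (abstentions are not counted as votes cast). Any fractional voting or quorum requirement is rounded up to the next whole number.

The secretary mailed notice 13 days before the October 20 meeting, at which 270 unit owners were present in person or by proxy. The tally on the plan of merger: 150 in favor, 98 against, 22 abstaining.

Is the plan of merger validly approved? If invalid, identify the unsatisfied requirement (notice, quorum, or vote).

Notice: 13 days given; 14 required. Not satisfied.
Quorum: 30% of 858 = 257.40, rounded up to 258; 270 present. Satisfied.
Vote: requires three-fifths of the votes cast (270 − 22 abstaining = 248); 3/5 of 248 = 148.80, rounded up to 149, so 149 needed; 150 in favor. Satisfied.

Invalid — notice requirement not satisfied.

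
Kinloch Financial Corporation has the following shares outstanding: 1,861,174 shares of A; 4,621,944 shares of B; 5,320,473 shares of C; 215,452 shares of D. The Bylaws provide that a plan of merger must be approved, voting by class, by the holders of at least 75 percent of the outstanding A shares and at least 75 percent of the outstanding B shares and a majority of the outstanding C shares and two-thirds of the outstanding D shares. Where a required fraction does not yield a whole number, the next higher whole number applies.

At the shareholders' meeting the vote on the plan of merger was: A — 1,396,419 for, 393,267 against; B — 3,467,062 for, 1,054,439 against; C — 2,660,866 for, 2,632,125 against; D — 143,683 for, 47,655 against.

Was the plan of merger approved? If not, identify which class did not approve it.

A: 3/4 of 1861174 = 1395880.50, rounded up to 1395881; 1,395,881 required, 1,396,419 in favor — approved.
B: 3/4 of 4621944 = 3466458; 3,466,458 required, 3,467,062 in favor — approved.
C: a majority of 5320473 is 2660237; 2,660,237 required, 2,660,866 in favor — approved.
D: 2/3 of 215452 = 143634.67, rounded up to 143635; 143,635 required, 143,683 in favor — approved.

Approved — every class gave the required vote.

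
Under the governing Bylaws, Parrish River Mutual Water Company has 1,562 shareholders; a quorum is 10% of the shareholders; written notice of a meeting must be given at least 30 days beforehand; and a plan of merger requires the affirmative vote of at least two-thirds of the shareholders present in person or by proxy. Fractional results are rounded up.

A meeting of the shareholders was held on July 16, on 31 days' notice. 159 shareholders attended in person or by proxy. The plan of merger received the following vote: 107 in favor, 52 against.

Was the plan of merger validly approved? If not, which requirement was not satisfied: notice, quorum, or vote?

Valid — all requirements satisfied.

Notice: 31 days given; 30 required. Satisfied.
Quorum: 10% of 1,562 = 156.20, rounded up to 157; 159 present. Satisfied.
Vote: requires two-thirds of those present (159); 2/3 of 159 = 106, so 106 needed; 107 in favor. Satisfied.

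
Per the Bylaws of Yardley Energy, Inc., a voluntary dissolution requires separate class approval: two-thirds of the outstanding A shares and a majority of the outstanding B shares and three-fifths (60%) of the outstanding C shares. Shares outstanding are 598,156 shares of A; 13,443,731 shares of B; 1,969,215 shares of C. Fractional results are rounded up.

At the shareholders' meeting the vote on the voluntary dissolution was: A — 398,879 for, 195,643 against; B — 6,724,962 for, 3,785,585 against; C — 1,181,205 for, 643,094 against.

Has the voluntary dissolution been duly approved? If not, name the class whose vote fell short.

Not approved — the C shares did not give the required vote.

A: 2/3 of 598156 = 398770.67, rounded up to 398771; 398,771 required, 398,879 in favor — approved.
B: a majority of 13443731 is 6721866; 6,721,866 required, 6,724,962 in favor — approved.
C: 3/5 of 1969215 = 1181529; 1,181,529 required, 1,181,205 in favor — not approved.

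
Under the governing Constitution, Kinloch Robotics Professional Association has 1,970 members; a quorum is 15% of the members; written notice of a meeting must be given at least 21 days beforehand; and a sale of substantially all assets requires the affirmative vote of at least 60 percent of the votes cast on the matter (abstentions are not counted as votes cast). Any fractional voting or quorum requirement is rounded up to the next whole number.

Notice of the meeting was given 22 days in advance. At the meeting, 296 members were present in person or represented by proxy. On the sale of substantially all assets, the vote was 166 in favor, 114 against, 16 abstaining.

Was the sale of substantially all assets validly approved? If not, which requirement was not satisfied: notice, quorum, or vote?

Invalid — vote requirement not satisfied.

Notice: 22 days given; 21 required. Satisfied.
Quorum: 15% of 1,970 = 295.50, rounded up to 296; 296 present. Satisfied.
Vote: requires three-fifths of the votes cast (296 − 16 abstaining = 280); 3/5 of 280 = 168, so 168 needed; 166 in favor. Not satisfied.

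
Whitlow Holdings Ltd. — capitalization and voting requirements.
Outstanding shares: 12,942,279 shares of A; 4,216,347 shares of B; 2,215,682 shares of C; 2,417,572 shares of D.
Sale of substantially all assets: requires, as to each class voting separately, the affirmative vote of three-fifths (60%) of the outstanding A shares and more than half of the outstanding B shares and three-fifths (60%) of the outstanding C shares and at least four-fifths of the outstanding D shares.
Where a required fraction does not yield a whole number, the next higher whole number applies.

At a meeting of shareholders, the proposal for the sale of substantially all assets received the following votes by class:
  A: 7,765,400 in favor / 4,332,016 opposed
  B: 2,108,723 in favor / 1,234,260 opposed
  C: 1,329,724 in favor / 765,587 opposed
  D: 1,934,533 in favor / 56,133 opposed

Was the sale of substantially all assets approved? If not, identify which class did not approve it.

A: 3/5 of 12942279 = 7765367.40, rounded up to 7765368; 7,765,368 required, 7,765,400 in favor — approved.
B: a majority of 4216347 is 2108174; 2,108,174 required, 2,108,723 in favor — approved.
C: 3/5 of 2215682 = 1329409.20, rounded up to 1329410; 1,329,410 required, 1,329,724 in favor — approved.
D: 4/5 of 2417572 = 1934057.60, rounded up to 1934058; 1,934,058 required, 1,934,533 in favor — approved.

Approved — every class gave the required vote.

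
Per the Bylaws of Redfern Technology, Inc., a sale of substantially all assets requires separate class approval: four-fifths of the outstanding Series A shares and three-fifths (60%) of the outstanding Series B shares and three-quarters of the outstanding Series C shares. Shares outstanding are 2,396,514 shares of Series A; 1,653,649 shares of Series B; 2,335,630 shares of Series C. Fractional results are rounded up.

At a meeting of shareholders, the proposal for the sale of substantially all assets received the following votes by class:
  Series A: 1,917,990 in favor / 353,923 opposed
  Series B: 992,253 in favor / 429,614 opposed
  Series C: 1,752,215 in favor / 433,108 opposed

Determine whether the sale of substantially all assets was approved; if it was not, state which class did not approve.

Approved — every class gave the required vote.

Series A: 4/5 of 2396514 = 1917211.20, rounded up to 1917212; 1,917,212 required, 1,917,990 in favor — approved.
Series B: 3/5 of 1653649 = 992189.40, rounded up to 992190; 992,190 required, 992,253 in favor — approved.
Series C: 3/4 of 2335630 = 1751722.50, rounded up to 1751723; 1,751,723 required, 1,752,215 in favor — approved.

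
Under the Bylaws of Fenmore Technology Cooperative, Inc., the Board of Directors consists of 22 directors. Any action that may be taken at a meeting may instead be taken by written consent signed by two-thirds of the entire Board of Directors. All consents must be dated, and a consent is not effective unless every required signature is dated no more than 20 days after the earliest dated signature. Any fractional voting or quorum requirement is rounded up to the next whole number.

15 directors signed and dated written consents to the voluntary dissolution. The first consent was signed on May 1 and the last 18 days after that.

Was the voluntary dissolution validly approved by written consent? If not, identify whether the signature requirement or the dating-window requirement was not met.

Effective — both the signature and dating-window requirements are satisfied.

Signatures required: two-thirds of 22 — 2/3 of 22 = 14.67, rounded up to 15, so 15 needed; 15 signed. Sufficient.
Dating window: the latest signature is 18 days after the earliest; the limit is 20 days. Within the window.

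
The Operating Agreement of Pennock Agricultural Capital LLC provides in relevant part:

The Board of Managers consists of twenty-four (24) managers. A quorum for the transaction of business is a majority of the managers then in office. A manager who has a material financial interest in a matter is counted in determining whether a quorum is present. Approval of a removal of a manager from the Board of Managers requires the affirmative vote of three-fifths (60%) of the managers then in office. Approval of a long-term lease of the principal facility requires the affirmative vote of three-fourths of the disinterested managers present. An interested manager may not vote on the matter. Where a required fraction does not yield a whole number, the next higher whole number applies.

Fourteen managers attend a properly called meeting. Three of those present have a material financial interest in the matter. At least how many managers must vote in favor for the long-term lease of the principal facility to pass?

9

The long-term lease of the principal facility requires three-fourths of the disinterested managers present (14 − 3 = 11).
3/4 of 11 = 8.25, rounded up to 9.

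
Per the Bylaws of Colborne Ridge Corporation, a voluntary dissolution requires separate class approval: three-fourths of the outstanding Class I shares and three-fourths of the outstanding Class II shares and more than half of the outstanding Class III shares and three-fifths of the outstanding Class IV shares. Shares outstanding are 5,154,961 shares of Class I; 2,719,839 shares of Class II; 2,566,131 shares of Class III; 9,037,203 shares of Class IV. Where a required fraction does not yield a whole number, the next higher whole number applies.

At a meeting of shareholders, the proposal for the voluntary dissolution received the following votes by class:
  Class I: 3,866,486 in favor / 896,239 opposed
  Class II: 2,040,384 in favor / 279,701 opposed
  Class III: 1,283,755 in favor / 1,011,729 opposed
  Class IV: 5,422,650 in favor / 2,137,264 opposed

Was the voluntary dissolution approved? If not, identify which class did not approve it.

Class I: 3/4 of 5154961 = 3866220.75, rounded up to 3866221; 3,866,221 required, 3,866,486 in favor — approved.
Class II: 3/4 of 2719839 = 2039879.25, rounded up to 2039880; 2,039,880 required, 2,040,384 in favor — approved.
Class III: a majority of 2566131 is 1283066; 1,283,066 required, 1,283,755 in favor — approved.
Class IV: 3/5 of 9037203 = 5422321.80, rounded up to 5422322; 5,422,322 required, 5,422,650 in favor — approved.

Approved — every class gave the required vote.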